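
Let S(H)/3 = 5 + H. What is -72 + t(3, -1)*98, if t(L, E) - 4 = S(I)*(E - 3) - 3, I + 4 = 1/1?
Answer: -2326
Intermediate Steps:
I = -3 (I = -4 + 1/1 = -4 + 1 = -3)
S(H) = 15 + 3*H (S(H) = 3*(5 + H) = 15 + 3*H)
t(L, E) = -17 + 6*E (t(L, E) = 4 + ((15 + 3*(-3))*(E - 3) - 3) = 4 + ((15 - 9)*(-3 + E) - 3) = 4 + (6*(-3 + E) - 3) = 4 + ((-18 + 6*E) - 3) = 4 + (-21 + 6*E) = -17 + 6*E)
-72 + t(3, -1)*98 = -72 + (-17 + 6*(-1))*98 = -72 + (-17 - 6)*98 = -72 - 23*98 = -72 - 2254 = -2326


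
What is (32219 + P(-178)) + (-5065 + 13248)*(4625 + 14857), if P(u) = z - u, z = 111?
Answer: 159453714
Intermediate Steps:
P(u) = 111 - u
(32219 + P(-178)) + (-5065 + 13248)*(4625 + 14857) = (32219 + (111 - 1*(-178))) + (-5065 + 13248)*(4625 + 14857) = (32219 + (111 + 178)) + 8183*19482 = (32219 + 289) + 159421206 = 32508 + 159421206 = 159453714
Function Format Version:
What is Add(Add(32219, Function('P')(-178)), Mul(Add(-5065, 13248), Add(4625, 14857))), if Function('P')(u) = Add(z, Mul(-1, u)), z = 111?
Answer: 159453714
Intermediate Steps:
Function('P')(u) = Add(111, Mul(-1, u))
Add(Add(32219, Function('P')(-178)), Mul(Add(-5065, 13248), Add(4625, 14857))) = Add(Add(32219, Add(111, Mul(-1, -178))), Mul(Add(-5065, 13248), Add(4625, 14857))) = Add(Add(32219, Add(111, 178)), Mul(8183, 19482)) = Add(Add(32219, 289), 159421206) = Add(32508, 159421206) = 159453714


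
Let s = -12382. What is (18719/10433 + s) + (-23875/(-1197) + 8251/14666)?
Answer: -2263720897401473/183153422466 ≈ -12360.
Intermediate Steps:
(18719/10433 + s) + (-23875/(-1197) + 8251/14666) = (18719/10433 - 12382) + (-23875/(-1197) + 8251/14666) = (18719*(1/10433) - 12382) + (-23875*(-1/1197) + 8251*(1/14666)) = (18719/10433 - 12382) + (23875/1197 + 8251/14666) = -129162687/10433 + 360027197/17555202 = -2263720897401473/183153422466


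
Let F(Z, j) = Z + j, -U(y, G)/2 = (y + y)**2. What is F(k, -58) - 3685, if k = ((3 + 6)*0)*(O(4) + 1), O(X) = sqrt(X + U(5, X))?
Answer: -3743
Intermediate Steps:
U(y, G) = -8*y**2 (U(y, G) = -2*(y + y)**2 = -2*4*y**2 = -8*y**2)
O(X) = sqrt(-200 + X) (O(X) = sqrt(X - 8*5**2) = sqrt(X - 8*25) = sqrt(X - 200) = sqrt(-200 + X))
k = 0 (k = ((3 + 6)*0)*(sqrt(-200 + 4) + 1) = (9*0)*(sqrt(-196) + 1) = 0*(14*I + 1) = 0*(1 + 14*I) = 0)
F(k, -58) - 3685 = (0 - 58) - 3685 = -58 - 3685 = -3743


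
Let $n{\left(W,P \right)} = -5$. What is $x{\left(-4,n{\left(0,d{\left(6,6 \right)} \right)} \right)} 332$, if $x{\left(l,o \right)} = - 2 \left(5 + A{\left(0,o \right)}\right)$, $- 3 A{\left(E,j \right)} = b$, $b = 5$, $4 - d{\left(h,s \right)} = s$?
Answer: $- \frac{6640}{3} \approx -2213.3$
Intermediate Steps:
$d{\left(h,s \right)} = 4 - s$
$A{\left(E,j \right)} = - \frac{5}{3}$ ($A{\left(E,j \right)} = \left(- \frac{1}{3}\right) 5 = - \frac{5}{3}$)
$x{\left(l,o \right)} = - \frac{20}{3}$ ($x{\left(l,o \right)} = - 2 \left(5 - \frac{5}{3}\right) = \left(-2\right) \frac{10}{3} = - \frac{20}{3}$)
$x{\left(-4,n{\left(0,d{\left(6,6 \right)} \right)} \right)} 332 = \left(- \frac{20}{3}\right) 332 = - \frac{6640}{3}$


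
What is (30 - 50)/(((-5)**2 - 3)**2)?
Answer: -5/121 ≈ -0.041322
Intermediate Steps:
(30 - 50)/(((-5)**2 - 3)**2) = -20/(25 - 3)**2 = -20/(22**2) = -20/484 = -20*1/484 = -5/121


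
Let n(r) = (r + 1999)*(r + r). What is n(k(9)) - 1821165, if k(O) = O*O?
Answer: -1484205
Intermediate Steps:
k(O) = O**2
n(r) = 2*r*(1999 + r) (n(r) = (1999 + r)*(2*r) = 2*r*(1999 + r))
n(k(9)) - 1821165 = 2*9**2*(1999 + 9**2) - 1821165 = 2*81*(1999 + 81) - 1821165 = 2*81*2080 - 1821165 = 336960 - 1821165 = -1484205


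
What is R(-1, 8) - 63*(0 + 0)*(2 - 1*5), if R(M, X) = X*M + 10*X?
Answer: 72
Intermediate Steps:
R(M, X) = 10*X + M*X (R(M, X) = M*X + 10*X = 10*X + M*X)
R(-1, 8) - 63*(0 + 0)*(2 - 1*5) = 8*(10 - 1) - 63*(0 + 0)*(2 - 1*5) = 8*9 - 0*(2 - 5) = 72 - 0*(-3) = 72 - 63*0 = 72 + 0 = 72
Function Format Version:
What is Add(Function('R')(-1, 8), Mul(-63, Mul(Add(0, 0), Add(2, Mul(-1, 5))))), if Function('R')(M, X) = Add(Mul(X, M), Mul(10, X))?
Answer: 72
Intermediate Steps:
Function('R')(M, X) = Add(Mul(10, X), Mul(M, X)) (Function('R')(M, X) = Add(Mul(M, X), Mul(10, X)) = Add(Mul(10, X), Mul(M, X)))
Add(Function('R')(-1, 8), Mul(-63, Mul(Add(0, 0), Add(2, Mul(-1, 5))))) = Add(Mul(8, Add(10, -1)), Mul(-63, Mul(Add(0, 0), Add(2, Mul(-1, 5))))) = Add(Mul(8, 9), Mul(-63, Mul(0, Add(2, -5)))) = Add(72, Mul(-63, Mul(0, -3))) = Add(72, Mul(-63, 0)) = Add(72, 0) = 72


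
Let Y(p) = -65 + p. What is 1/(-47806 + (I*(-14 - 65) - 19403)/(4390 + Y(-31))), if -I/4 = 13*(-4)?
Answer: -4294/205314799 ≈ -2.0914e-5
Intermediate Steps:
I = 208 (I = -52*(-4) = -4*(-52) = 208)
1/(-47806 + (I*(-14 - 65) - 19403)/(4390 + Y(-31))) = 1/(-47806 + (208*(-14 - 65) - 19403)/(4390 + (-65 - 31))) = 1/(-47806 + (208*(-79) - 19403)/(4390 - 96)) = 1/(-47806 + (-16432 - 19403)/4294) = 1/(-47806 - 35835*1/4294) = 1/(-47806 - 35835/4294) = 1/(-205314799/4294) = -4294/205314799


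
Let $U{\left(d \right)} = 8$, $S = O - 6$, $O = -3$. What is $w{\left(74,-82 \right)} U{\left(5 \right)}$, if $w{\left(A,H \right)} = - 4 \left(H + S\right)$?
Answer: $2912$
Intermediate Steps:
$S = -9$ ($S = -3 - 6 = -9$)
$w{\left(A,H \right)} = 36 - 4 H$ ($w{\left(A,H \right)} = - 4 \left(H - 9\right) = - 4 \left(-9 + H\right) = 36 - 4 H$)
$w{\left(74,-82 \right)} U{\left(5 \right)} = \left(36 - -328\right) 8 = \left(36 + 328\right) 8 = 364 \cdot 8 = 2912$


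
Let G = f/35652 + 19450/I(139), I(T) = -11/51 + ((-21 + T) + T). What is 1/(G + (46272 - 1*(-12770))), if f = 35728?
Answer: 58362324/3450307445519 ≈ 1.6915e-5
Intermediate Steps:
I(T) = -1082/51 + 2*T (I(T) = -11*1/51 + (-21 + 2*T) = -11/51 + (-21 + 2*T) = -1082/51 + 2*T)
G = 4479111911/58362324 (G = 35728/35652 + 19450/(-1082/51 + 2*139) = 35728*(1/35652) + 19450/(-1082/51 + 278) = 8932/8913 + 19450/(13096/51) = 8932/8913 + 19450*(51/13096) = 8932/8913 + 495975/6548 = 4479111911/58362324 ≈ 76.747)
1/(G + (46272 - 1*(-12770))) = 1/(4479111911/58362324 + (46272 - 1*(-12770))) = 1/(4479111911/58362324 + (46272 + 12770)) = 1/(4479111911/58362324 + 59042) = 1/(3450307445519/58362324) = 58362324/3450307445519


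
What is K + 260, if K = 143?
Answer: 403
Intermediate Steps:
K + 260 = 143 + 260 = 403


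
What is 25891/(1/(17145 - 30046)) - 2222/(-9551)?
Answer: -3190223021619/9551 ≈ -3.3402e+8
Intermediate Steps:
25891/(1/(17145 - 30046)) - 2222/(-9551) = 25891/(1/(-12901)) - 2222*(-1/9551) = 25891/(-1/12901) + 2222/9551 = 25891*(-12901) + 2222/9551 = -334019791 + 2222/9551 = -3190223021619/9551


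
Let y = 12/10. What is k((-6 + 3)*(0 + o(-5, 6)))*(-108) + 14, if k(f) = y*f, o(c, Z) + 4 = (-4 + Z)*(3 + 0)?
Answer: 3958/5 ≈ 791.60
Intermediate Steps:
y = 6/5 (y = 12*(⅒) = 6/5 ≈ 1.2000)
o(c, Z) = -16 + 3*Z (o(c, Z) = -4 + (-4 + Z)*(3 + 0) = -4 + (-4 + Z)*3 = -4 + (-12 + 3*Z) = -16 + 3*Z)
k(f) = 6*f/5
k((-6 + 3)*(0 + o(-5, 6)))*(-108) + 14 = (6*((-6 + 3)*(0 + (-16 + 3*6)))/5)*(-108) + 14 = (6*(-3*(0 + (-16 + 18)))/5)*(-108) + 14 = (6*(-3*(0 + 2))/5)*(-108) + 14 = (6*(-3*2)/5)*(-108) + 14 = ((6/5)*(-6))*(-108) + 14 = -36/5*(-108) + 14 = 3888/5 + 14 = 3958/5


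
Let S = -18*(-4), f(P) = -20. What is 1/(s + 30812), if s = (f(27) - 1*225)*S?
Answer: 1/13172 ≈ 7.5919e-5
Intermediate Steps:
S = 72
s = -17640 (s = (-20 - 1*225)*72 = (-20 - 225)*72 = -245*72 = -17640)
1/(s + 30812) = 1/(-17640 + 30812) = 1/13172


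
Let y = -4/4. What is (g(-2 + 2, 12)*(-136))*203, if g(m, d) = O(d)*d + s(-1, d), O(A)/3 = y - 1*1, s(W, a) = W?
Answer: 2015384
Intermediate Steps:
y = -1 (y = -4*¼ = -1)
O(A) = -6 (O(A) = 3*(-1 - 1*1) = 3*(-1 - 1) = 3*(-2) = -6)
g(m, d) = -1 - 6*d (g(m, d) = -6*d - 1 = -1 - 6*d)
(g(-2 + 2, 12)*(-136))*203 = ((-1 - 6*12)*(-136))*203 = ((-1 - 72)*(-136))*203 = -73*(-136)*203 = 9928*203 = 2015384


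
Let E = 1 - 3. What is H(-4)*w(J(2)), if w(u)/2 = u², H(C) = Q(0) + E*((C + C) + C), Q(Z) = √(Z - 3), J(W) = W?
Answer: 192 + 8*I*√3 ≈ 192.0 + 13.856*I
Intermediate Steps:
Q(Z) = √(-3 + Z)
E = -2
H(C) = -6*C + I*√3 (H(C) = √(-3 + 0) - 2*((C + C) + C) = √(-3) - 2*(2*C + C) = I*√3 - 6*C = -6*C + I*√3)
w(u) = 2*u²
H(-4)*w(J(2)) = (-6*(-4) + I*√3)*(2*2²) = (24 + I*√3)*(2*4) = (24 + I*√3)*8 = 192 + 8*I*√3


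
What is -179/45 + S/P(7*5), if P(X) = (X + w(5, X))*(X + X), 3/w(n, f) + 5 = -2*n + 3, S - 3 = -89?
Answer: -35143/8757 ≈ -4.0131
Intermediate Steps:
S = -86 (S = 3 - 89 = -86)
w(n, f) = 3/(-2 - 2*n) (w(n, f) = 3/(-5 + (-2*n + 3)) = 3/(-5 + (3 - 2*n)) = 3/(-2 - 2*n))
P(X) = 2*X*(-¼ + X) (P(X) = (X - 3/(2 + 2*5))*(X + X) = (X - 3/(2 + 10))*(2*X) = (X - 3/12)*(2*X) = (X - 3*1/12)*(2*X) = (X - ¼)*(2*X) = (-¼ + X)*(2*X) = 2*X*(-¼ + X))
-179/45 + S/P(7*5) = -179/45 - 86*2/(35*(-1 + 4*(7*5))) = -179*1/45 - 86*2/(35*(-1 + 4*35)) = -179/45 - 86*2/(35*(-1 + 140)) = -179/45 - 86/((½)*35*139) = -179/45 - 86/4865/2 = -179/45 - 86*2/4865 = -179/45 - 172/4865 = -35143/8757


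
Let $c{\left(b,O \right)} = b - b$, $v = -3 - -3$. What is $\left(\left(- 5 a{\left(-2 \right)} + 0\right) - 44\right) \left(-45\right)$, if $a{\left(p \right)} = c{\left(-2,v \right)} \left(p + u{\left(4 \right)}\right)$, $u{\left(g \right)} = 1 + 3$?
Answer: $1980$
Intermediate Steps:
$u{\left(g \right)} = 4$
$v = 0$ ($v = -3 + 3 = 0$)
$c{\left(b,O \right)} = 0$
$a{\left(p \right)} = 0$ ($a{\left(p \right)} = 0 \left(p + 4\right) = 0 \left(4 + p\right) = 0$)
$\left(\left(- 5 a{\left(-2 \right)} + 0\right) - 44\right) \left(-45\right) = \left(\left(\left(-5\right) 0 + 0\right) - 44\right) \left(-45\right) = \left(\left(0 + 0\right) - 44\right) \left(-45\right) = \left(0 - 44\right) \left(-45\right) = \left(-44\right) \left(-45\right) = 1980$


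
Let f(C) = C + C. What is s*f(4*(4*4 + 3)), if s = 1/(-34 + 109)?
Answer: 152/75 ≈ 2.0267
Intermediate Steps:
s = 1/75 ≈ 0.013333
f(C) = 2*C
s*f(4*(4*4 + 3)) = (2*(4*(4*4 + 3)))/75 = (2*(4*(16 + 3)))/75 = (2*(4*19))/75 = (2*76)/75 = (1/75)*152 = 152/75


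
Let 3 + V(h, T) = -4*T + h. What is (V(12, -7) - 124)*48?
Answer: -4176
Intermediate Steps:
V(h, T) = -3 + h - 4*T (V(h, T) = -3 + (-4*T + h) = -3 + (h - 4*T) = -3 + h - 4*T)
(V(12, -7) - 124)*48 = ((-3 + 12 - 4*(-7)) - 124)*48 = ((-3 + 12 + 28) - 124)*48 = (37 - 124)*48 = -87*48 = -4176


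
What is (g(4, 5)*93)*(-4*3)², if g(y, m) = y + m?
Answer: 120528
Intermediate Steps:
g(y, m) = m + y
(g(4, 5)*93)*(-4*3)² = ((5 + 4)*93)*(-4*3)² = (9*93)*(-12)² = 837*144 = 120528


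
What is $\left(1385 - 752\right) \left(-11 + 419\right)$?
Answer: $258264$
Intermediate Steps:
$\left(1385 - 752\right) \left(-11 + 419\right) = 633 \cdot 408 = 258264$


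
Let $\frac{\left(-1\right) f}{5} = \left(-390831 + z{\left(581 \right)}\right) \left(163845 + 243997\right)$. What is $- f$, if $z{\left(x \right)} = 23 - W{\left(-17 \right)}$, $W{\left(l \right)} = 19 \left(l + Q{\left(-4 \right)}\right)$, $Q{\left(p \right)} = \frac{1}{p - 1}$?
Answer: $-796273167852$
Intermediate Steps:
$Q{\left(p \right)} = \frac{1}{-1 + p}$
$W{\left(l \right)} = - \frac{19}{5} + 19 l$ ($W{\left(l \right)} = 19 \left(l + \frac{1}{-1 - 4}\right) = 19 \left(l + \frac{1}{-5}\right) = 19 \left(l - \frac{1}{5}\right) = 19 \left(- \frac{1}{5} + l\right) = - \frac{19}{5} + 19 l$)
$z{\left(x \right)} = \frac{1749}{5}$ ($z{\left(x \right)} = 23 - \left(- \frac{19}{5} + 19 \left(-17\right)\right) = 23 - \left(- \frac{19}{5} - 323\right) = 23 - - \frac{1634}{5} = 23 + \frac{1634}{5} = \frac{1749}{5}$)
$f = 796273167852$ ($f = - 5 \left(-390831 + \frac{1749}{5}\right) \left(163845 + 243997\right) = - 5 \left(\left(- \frac{1952406}{5}\right) 407842\right) = \left(-5\right) \left(- \frac{796273167852}{5}\right) = 796273167852$)
$- f = \left(-1\right) 796273167852 = -796273167852$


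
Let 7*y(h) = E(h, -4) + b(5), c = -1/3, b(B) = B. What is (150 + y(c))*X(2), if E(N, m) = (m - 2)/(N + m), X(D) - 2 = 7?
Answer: 123597/91 ≈ 1358.2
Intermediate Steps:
X(D) = 9 (X(D) = 2 + 7 = 9)
E(N, m) = (-2 + m)/(N + m)
c = -⅓ (c = -1*⅓ = -⅓ ≈ -0.33333)
y(h) = 5/7 - 6/(7*(-4 + h)) (y(h) = ((-2 - 4)/(h - 4) + 5)/7 = (-6/(-4 + h) + 5)/7 = (5 - 6/(-4 + h))/7 = 5/7 - 6/(7*(-4 + h)))
(150 + y(c))*X(2) = (150 + (-26 + 5*(-⅓))/(7*(-4 - ⅓)))*9 = (150 + (-26 - 5/3)/(7*(-13/3)))*9 = (150 + (⅐)*(-3/13)*(-83/3))*9 = (150 + 83/91)*9 = (13733/91)*9 = 123597/91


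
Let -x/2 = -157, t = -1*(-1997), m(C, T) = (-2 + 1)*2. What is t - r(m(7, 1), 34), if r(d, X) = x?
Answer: 1683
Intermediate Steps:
m(C, T) = -2 (m(C, T) = -1*2 = -2)
t = 1997
x = 314 (x = -2*(-157) = 314)
r(d, X) = 314
t - r(m(7, 1), 34) = 1997 - 1*314 = 1997 - 314 = 1683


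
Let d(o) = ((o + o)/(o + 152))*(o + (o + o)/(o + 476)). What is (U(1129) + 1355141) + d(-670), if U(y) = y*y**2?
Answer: 36187749909690/25123 ≈ 1.4404e+9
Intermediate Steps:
U(y) = y**3
d(o) = 2*o*(o + 2*o/(476 + o))/(152 + o) (d(o) = ((2*o)/(152 + o))*(o + (2*o)/(476 + o)) = (2*o/(152 + o))*(o + 2*o/(476 + o)) = 2*o*(o + 2*o/(476 + o))/(152 + o))
(U(1129) + 1355141) + d(-670) = (1129**3 + 1355141) + 2*(-670)**2*(478 - 670)/(72352 + (-670)**2 + 628*(-670)) = (1439069689 + 1355141) + 2*448900*(-192)/(72352 + 448900 - 420760) = 1440424830 + 2*448900*(-192)/100492 = 1440424830 + 2*448900*(1/100492)*(-192) = 1440424830 - 43094400/25123 = 36187749909690/25123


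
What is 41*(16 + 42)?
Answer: 2378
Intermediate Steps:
41*(16 + 42) = 41*58 = 2378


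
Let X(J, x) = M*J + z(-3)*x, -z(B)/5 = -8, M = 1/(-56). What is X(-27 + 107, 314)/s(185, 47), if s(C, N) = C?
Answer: 17582/259 ≈ 67.884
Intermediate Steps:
M = -1/56 ≈ -0.017857
z(B) = 40 (z(B) = -5*(-8) = 40)
X(J, x) = 40*x - J/56 (X(J, x) = -J/56 + 40*x = 40*x - J/56)
X(-27 + 107, 314)/s(185, 47) = (40*314 - (-27 + 107)/56)/185 = (12560 - 1/56*80)*(1/185) = (12560 - 10/7)*(1/185) = (87910/7)*(1/185) = 17582/259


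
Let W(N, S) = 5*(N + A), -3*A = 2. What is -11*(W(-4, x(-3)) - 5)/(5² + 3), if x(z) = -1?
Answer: 935/84 ≈ 11.131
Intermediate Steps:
A = -⅔ (A = -⅓*2 = -⅔ ≈ -0.66667)
W(N, S) = -10/3 + 5*N (W(N, S) = 5*(N - ⅔) = 5*(-⅔ + N) = -10/3 + 5*N)
-11*(W(-4, x(-3)) - 5)/(5² + 3) = -11*((-10/3 + 5*(-4)) - 5)/(5² + 3) = -11*((-10/3 - 20) - 5)/(25 + 3) = -11*(-70/3 - 5)/28 = -(-935)/(3*28) = -11*(-85/84) = 935/84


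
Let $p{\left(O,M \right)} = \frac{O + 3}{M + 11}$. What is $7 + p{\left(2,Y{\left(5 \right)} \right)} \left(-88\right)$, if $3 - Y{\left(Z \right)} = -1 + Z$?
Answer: $-37$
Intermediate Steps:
$Y{\left(Z \right)} = 4 - Z$ ($Y{\left(Z \right)} = 3 - \left(-1 + Z\right) = 4 - Z$)
$p{\left(O,M \right)} = \frac{3 + O}{11 + M}$
$7 + p{\left(2,Y{\left(5 \right)} \right)} \left(-88\right) = 7 + \frac{3 + 2}{11 + \left(4 - 5\right)} \left(-88\right) = 7 + \frac{1}{11 + \left(4 - 5\right)} 5 \left(-88\right) = 7 + \frac{1}{11 - 1} \cdot 5 \left(-88\right) = 7 + \frac{1}{10} \cdot 5 \left(-88\right) = 7 + \frac{1}{2} \left(-88\right) = 7 - 44 = -37$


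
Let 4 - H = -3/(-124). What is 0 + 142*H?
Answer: 35003/62 ≈ 564.56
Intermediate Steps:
H = 493/124 (H = 4 - (-3)/(-124) = 4 - (-3)*(-1)/124 = 4 - 1*3/124 = 4 - 3/124 = 493/124 ≈ 3.9758)
0 + 142*H = 0 + 142*(493/124) = 0 + 35003/62 = 35003/62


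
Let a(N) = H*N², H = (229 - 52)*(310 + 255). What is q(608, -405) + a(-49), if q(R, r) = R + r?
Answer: 240112208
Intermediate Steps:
H = 100005 (H = 177*565 = 100005)
a(N) = 100005*N²
q(608, -405) + a(-49) = (608 - 405) + 100005*(-49)² = 203 + 100005*2401 = 203 + 240112005 = 240112208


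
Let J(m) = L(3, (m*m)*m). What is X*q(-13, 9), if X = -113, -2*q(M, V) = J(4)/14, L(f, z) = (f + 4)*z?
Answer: 1808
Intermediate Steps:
L(f, z) = z*(4 + f) (L(f, z) = (4 + f)*z = z*(4 + f))
J(m) = 7*m**3 (J(m) = ((m*m)*m)*(4 + 3) = (m**2*m)*7 = m**3*7 = 7*m**3)
q(M, V) = -16 (q(M, V) = -7*4**3/(2*14) = -7*64/(2*14) = -224/14 = -1/2*32 = -16)
X*q(-13, 9) = -113*(-16) = 1808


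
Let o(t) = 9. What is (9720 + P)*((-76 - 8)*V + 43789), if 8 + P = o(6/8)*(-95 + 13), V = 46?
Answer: 358286950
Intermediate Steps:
P = -746 (P = -8 + 9*(-95 + 13) = -8 + 9*(-82) = -8 - 738 = -746)
(9720 + P)*((-76 - 8)*V + 43789) = (9720 - 746)*((-76 - 8)*46 + 43789) = 8974*(-84*46 + 43789) = 8974*(-3864 + 43789) = 8974*39925 = 358286950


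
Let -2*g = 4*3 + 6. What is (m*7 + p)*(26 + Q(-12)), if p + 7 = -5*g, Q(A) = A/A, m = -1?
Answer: 837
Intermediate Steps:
g = -9 (g = -(4*3 + 6)/2 = -(12 + 6)/2 = -½*18 = -9)
Q(A) = 1
p = 38 (p = -7 - 5*(-9) = -7 + 45 = 38)
(m*7 + p)*(26 + Q(-12)) = (-1*7 + 38)*(26 + 1) = (-7 + 38)*27 = 31*27 = 837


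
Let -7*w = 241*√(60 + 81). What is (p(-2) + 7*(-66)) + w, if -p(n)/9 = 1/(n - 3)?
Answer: -2301/5 - 241*√141/7 ≈ -869.02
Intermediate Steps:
p(n) = -9/(-3 + n) (p(n) = -9/(n - 3) = -9/(-3 + n))
w = -241*√141/7 (w = -241*√(60 + 81)/7 = -241*√141/7 ≈ -408.82)
(p(-2) + 7*(-66)) + w = (-9/(-3 - 2) + 7*(-66)) - 241*√141/7 = (-9/(-5) - 462) - 241*√141/7 = (-9*(-⅕) - 462) - 241*√141/7 = (9/5 - 462) - 241*√141/7 = -2301/5 - 241*√141/7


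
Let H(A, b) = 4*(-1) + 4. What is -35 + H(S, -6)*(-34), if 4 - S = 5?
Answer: -35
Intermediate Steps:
S = -1 (S = 4 - 1*5 = 4 - 5 = -1)
H(A, b) = 0 (H(A, b) = -4 + 4 = 0)
-35 + H(S, -6)*(-34) = -35 + 0*(-34) = -35 + 0 = -35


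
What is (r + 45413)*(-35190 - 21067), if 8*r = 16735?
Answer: -21379854023/8 ≈ -2.6725e+9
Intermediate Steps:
r = 16735/8 (r = (⅛)*16735 = 16735/8 ≈ 2091.9)
(r + 45413)*(-35190 - 21067) = (16735/8 + 45413)*(-35190 - 21067) = (380039/8)*(-56257) = -21379854023/8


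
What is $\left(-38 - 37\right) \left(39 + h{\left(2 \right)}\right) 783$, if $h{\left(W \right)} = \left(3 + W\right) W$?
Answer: $-2877525$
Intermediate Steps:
$h{\left(W \right)} = W \left(3 + W\right)$
$\left(-38 - 37\right) \left(39 + h{\left(2 \right)}\right) 783 = \left(-38 - 37\right) \left(39 + 2 \left(3 + 2\right)\right) 783 = - 75 \left(39 + 2 \cdot 5\right) 783 = - 75 \left(39 + 10\right) 783 = \left(-75\right) 49 \cdot 783 = \left(-3675\right) 783 = -2877525$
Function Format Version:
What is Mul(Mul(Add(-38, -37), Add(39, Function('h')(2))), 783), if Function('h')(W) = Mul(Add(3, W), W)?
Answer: -2877525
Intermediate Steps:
Function('h')(W) = Mul(W, Add(3, W))
Mul(Mul(Add(-38, -37), Add(39, Function('h')(2))), 783) = Mul(Mul(Add(-38, -37), Add(39, Mul(2, Add(3, 2)))), 783) = Mul(Mul(-75, Add(39, Mul(2, 5))), 783) = Mul(Mul(-75, Add(39, 10)), 783) = Mul(Mul(-75, 49), 783) = Mul(-3675, 783) = -2877525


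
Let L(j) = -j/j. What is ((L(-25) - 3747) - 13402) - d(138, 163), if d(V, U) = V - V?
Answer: -17150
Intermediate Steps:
L(j) = -1 (L(j) = -1*1 = -1)
d(V, U) = 0
((L(-25) - 3747) - 13402) - d(138, 163) = ((-1 - 3747) - 13402) - 1*0 = (-3748 - 13402) + 0 = -17150 + 0 = -17150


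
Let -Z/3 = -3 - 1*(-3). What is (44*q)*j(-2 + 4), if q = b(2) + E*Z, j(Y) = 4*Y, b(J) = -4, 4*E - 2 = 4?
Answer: -1408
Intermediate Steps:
E = 3/2 (E = ½ + (¼)*4 = ½ + 1 = 3/2 ≈ 1.5000)
Z = 0 (Z = -3*(-3 - 1*(-3)) = -3*(-3 + 3) = -3*0 = 0)
q = -4 (q = -4 + (3/2)*0 = -4 + 0 = -4)
(44*q)*j(-2 + 4) = (44*(-4))*(4*(-2 + 4)) = -704*2 = -176*8 = -1408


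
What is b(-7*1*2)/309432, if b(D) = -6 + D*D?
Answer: 95/154716 ≈ 0.00061403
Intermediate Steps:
b(D) = -6 + D²
b(-7*1*2)/309432 = (-6 + (-7*1*2)²)/309432 = (-6 + (-7*2)²)*(1/309432) = (-6 + (-14)²)*(1/309432) = (-6 + 196)*(1/309432) = 190*(1/309432) = 95/154716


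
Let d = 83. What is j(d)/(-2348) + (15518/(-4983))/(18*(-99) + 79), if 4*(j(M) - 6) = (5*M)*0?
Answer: -7240015/9962621526 ≈ -0.00072672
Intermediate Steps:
j(M) = 6 (j(M) = 6 + ((5*M)*0)/4 = 6 + (1/4)*0 = 6 + 0 = 6)
j(d)/(-2348) + (15518/(-4983))/(18*(-99) + 79) = 6/(-2348) + (15518/(-4983))/(18*(-99) + 79) = 6*(-1/2348) + (15518*(-1/4983))/(-1782 + 79) = -3/1174 - 15518/4983/(-1703) = -3/1174 - 15518/4983*(-1/1703) = -3/1174 + 15518/8486049 = -7240015/9962621526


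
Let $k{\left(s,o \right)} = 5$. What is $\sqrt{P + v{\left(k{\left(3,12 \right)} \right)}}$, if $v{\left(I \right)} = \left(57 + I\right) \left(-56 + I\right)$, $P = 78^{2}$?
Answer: $\sqrt{2922} \approx 54.056$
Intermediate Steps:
$P = 6084$
$v{\left(I \right)} = \left(-56 + I\right) \left(57 + I\right)$
$\sqrt{P + v{\left(k{\left(3,12 \right)} \right)}} = \sqrt{6084 + \left(-3192 + 5 + 5^{2}\right)} = \sqrt{6084 + \left(-3192 + 5 + 25\right)} = \sqrt{6084 - 3162} = \sqrt{2922}$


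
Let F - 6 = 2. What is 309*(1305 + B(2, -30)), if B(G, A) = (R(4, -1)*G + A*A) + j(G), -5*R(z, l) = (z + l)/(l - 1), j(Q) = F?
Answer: 3420012/5 ≈ 6.8400e+5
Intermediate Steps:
F = 8 (F = 6 + 2 = 8)
j(Q) = 8
R(z, l) = -(l + z)/(5*(-1 + l)) (R(z, l) = -(z + l)/(5*(l - 1)) = -(l + z)/(5*(-1 + l)))
B(G, A) = 8 + A² + 3*G/10 (B(G, A) = (((-1*(-1) - 1*4)/(5*(-1 - 1)))*G + A*A) + 8 = (((⅕)*(1 - 4)/(-2))*G + A²) + 8 = (((⅕)*(-½)*(-3))*G + A²) + 8 = (3*G/10 + A²) + 8 = (A² + 3*G/10) + 8 = 8 + A² + 3*G/10)
309*(1305 + B(2, -30)) = 309*(1305 + (8 + (-30)² + (3/10)*2)) = 309*(1305 + (8 + 900 + ⅗)) = 309*(1305 + 4543/5) = 309*(11068/5) = 3420012/5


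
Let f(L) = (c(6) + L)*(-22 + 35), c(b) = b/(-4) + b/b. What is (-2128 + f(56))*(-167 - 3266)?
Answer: 9657029/2 ≈ 4.8285e+6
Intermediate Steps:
c(b) = 1 - b/4 (c(b) = b*(-1/4) + 1 = -b/4 + 1 = 1 - b/4)
f(L) = -13/2 + 13*L (f(L) = ((1 - 1/4*6) + L)*(-22 + 35) = ((1 - 3/2) + L)*13 = (-1/2 + L)*13 = -13/2 + 13*L)
(-2128 + f(56))*(-167 - 3266) = (-2128 + (-13/2 + 13*56))*(-167 - 3266) = (-2128 + (-13/2 + 728))*(-3433) = (-2128 + 1443/2)*(-3433) = -2813/2*(-3433) = 9657029/2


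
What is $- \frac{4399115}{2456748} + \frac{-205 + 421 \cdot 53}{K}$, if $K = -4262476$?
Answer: $- \frac{671622710483}{373993906716} \approx -1.7958$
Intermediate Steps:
$- \frac{4399115}{2456748} + \frac{-205 + 421 \cdot 53}{K} = - \frac{4399115}{2456748} + \frac{-205 + 421 \cdot 53}{-4262476} = \left(-4399115\right) \frac{1}{2456748} + \left(-205 + 22313\right) \left(- \frac{1}{4262476}\right) = - \frac{628445}{350964} + 22108 \left(- \frac{1}{4262476}\right) = - \frac{628445}{350964} - \frac{5527}{1065619} = - \frac{671622710483}{373993906716}$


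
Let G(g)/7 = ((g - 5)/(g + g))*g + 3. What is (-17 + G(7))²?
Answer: 121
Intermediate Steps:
G(g) = 7/2 + 7*g/2 (G(g) = 7*(((g - 5)/(g + g))*g + 3) = 7*(((-5 + g)/((2*g)))*g + 3) = 7*(((-5 + g)*(1/(2*g)))*g + 3) = 7*(((-5 + g)/(2*g))*g + 3) = 7*((-5/2 + g/2) + 3) = 7*(½ + g/2) = 7/2 + 7*g/2)
(-17 + G(7))² = (-17 + (7/2 + (7/2)*7))² = (-17 + (7/2 + 49/2))² = (-17 + 28)² = 11² = 121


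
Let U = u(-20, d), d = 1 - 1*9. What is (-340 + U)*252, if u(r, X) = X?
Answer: -87696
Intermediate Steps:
d = -8 (d = 1 - 9 = -8)
U = -8
(-340 + U)*252 = (-340 - 8)*252 = -348*252 = -87696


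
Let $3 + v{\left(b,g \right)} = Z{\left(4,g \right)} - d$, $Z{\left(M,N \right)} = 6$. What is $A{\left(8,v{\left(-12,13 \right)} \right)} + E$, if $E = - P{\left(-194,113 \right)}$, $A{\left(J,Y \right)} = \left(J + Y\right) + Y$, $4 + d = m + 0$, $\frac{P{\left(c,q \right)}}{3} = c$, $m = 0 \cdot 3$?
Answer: $604$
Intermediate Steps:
$m = 0$
$P{\left(c,q \right)} = 3 c$
$d = -4$ ($d = -4 + \left(0 + 0\right) = -4 + 0 = -4$)
$v{\left(b,g \right)} = 7$ ($v{\left(b,g \right)} = -3 + \left(6 - -4\right) = -3 + \left(6 + 4\right) = -3 + 10 = 7$)
$A{\left(J,Y \right)} = J + 2 Y$
$E = 582$ ($E = - 3 \left(-194\right) = \left(-1\right) \left(-582\right) = 582$)
$A{\left(8,v{\left(-12,13 \right)} \right)} + E = \left(8 + 2 \cdot 7\right) + 582 = \left(8 + 14\right) + 582 = 22 + 582 = 604$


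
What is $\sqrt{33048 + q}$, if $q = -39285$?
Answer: $9 i \sqrt{77} \approx 78.975 i$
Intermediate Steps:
$\sqrt{33048 + q} = \sqrt{33048 - 39285} = \sqrt{-6237} = 9 i \sqrt{77}$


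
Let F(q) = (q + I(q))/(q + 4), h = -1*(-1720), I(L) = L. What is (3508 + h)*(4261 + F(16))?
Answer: 111424364/5 ≈ 2.2285e+7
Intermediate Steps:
h = 1720
F(q) = 2*q/(4 + q) (F(q) = (q + q)/(q + 4) = (2*q)/(4 + q) = 2*q/(4 + q))
(3508 + h)*(4261 + F(16)) = (3508 + 1720)*(4261 + 2*16/(4 + 16)) = 5228*(4261 + 2*16/20) = 5228*(4261 + 2*16*(1/20)) = 5228*(4261 + 8/5) = 5228*(21313/5) = 111424364/5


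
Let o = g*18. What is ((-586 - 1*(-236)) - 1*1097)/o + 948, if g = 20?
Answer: 339833/360 ≈ 943.98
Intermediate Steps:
o = 360 (o = 20*18 = 360)
((-586 - 1*(-236)) - 1*1097)/o + 948 = ((-586 - 1*(-236)) - 1*1097)/360 + 948 = ((-586 + 236) - 1097)*(1/360) + 948 = (-350 - 1097)*(1/360) + 948 = -1447*1/360 + 948 = -1447/360 + 948 = 339833/360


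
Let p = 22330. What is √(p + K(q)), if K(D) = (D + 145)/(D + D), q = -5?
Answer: 2*√5579 ≈ 149.39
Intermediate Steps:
K(D) = (145 + D)/(2*D) (K(D) = (145 + D)/((2*D)) = (145 + D)*(1/(2*D)) = (145 + D)/(2*D))
√(p + K(q)) = √(22330 + (½)*(145 - 5)/(-5)) = √(22330 + (½)*(-⅕)*140) = √(22330 - 14) = √22316 = 2*√5579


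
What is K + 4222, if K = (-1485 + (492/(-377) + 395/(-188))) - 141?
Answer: 183752685/70876 ≈ 2592.6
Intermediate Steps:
K = -115485787/70876 (K = (-1485 + (492*(-1/377) + 395*(-1/188))) - 141 = (-1485 + (-492/377 - 395/188)) - 141 = (-1485 - 241411/70876) - 141 = -105492271/70876 - 141 = -115485787/70876 ≈ -1629.4)
K + 4222 = -115485787/70876 + 4222 = 183752685/70876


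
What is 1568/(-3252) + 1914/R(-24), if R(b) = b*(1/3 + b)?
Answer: 666713/230892 ≈ 2.8876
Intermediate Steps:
R(b) = b*(1/3 + b)
1568/(-3252) + 1914/R(-24) = 1568/(-3252) + 1914/((-24*(1/3 - 24))) = 1568*(-1/3252) + 1914/((-24*(-71/3))) = -392/813 + 1914/568 = -392/813 + 1914*(1/568) = -392/813 + 957/284 = 666713/230892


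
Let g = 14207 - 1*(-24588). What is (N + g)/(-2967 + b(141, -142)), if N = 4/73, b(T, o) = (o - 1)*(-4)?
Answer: -2832039/174835 ≈ -16.198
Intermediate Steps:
g = 38795 (g = 14207 + 24588 = 38795)
b(T, o) = 4 - 4*o (b(T, o) = (-1 + o)*(-4) = 4 - 4*o)
N = 4/73 (N = 4*(1/73) = 4/73 ≈ 0.054795)
(N + g)/(-2967 + b(141, -142)) = (4/73 + 38795)/(-2967 + (4 - 4*(-142))) = 2832039/(73*(-2967 + (4 + 568))) = 2832039/(73*(-2967 + 572)) = (2832039/73)/(-2395) = (2832039/73)*(-1/2395) = -2832039/174835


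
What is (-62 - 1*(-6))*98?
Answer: -5488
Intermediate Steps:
(-62 - 1*(-6))*98 = (-62 + 6)*98 = -56*98 = -5488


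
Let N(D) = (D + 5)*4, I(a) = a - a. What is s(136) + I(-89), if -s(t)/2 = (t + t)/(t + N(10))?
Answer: -136/49 ≈ -2.7755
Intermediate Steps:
I(a) = 0
N(D) = 20 + 4*D (N(D) = (5 + D)*4 = 20 + 4*D)
s(t) = -4*t/(60 + t) (s(t) = -2*(t + t)/(t + (20 + 4*10)) = -2*2*t/(t + (20 + 40)) = -2*2*t/(t + 60) = -2*2*t/(60 + t) = -4*t/(60 + t))
s(136) + I(-89) = -4*136/(60 + 136) + 0 = -4*136/196 + 0 = -4*136*1/196 + 0 = -136/49 + 0 = -136/49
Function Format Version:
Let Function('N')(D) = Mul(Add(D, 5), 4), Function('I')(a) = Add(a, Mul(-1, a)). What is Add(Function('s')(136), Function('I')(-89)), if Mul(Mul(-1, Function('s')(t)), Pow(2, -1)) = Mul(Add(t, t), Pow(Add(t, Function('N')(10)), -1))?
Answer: Rational(-136, 49) ≈ -2.7755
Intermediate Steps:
Function('I')(a) = 0
Function('N')(D) = Add(20, Mul(4, D)) (Function('N')(D) = Mul(Add(5, D), 4) = Add(20, Mul(4, D)))
Function('s')(t) = Mul(-4, t, Pow(Add(60, t), -1)) (Function('s')(t) = Mul(-2, Mul(Add(t, t), Pow(Add(t, Add(20, Mul(4, 10))), -1))) = Mul(-2, Mul(Mul(2, t), Pow(Add(t, Add(20, 40)), -1))) = Mul(-2, Mul(Mul(2, t), Pow(Add(t, 60), -1))) = Mul(-2, Mul(Mul(2, t), Pow(Add(60, t), -1))) = Mul(-2, Mul(2, t, Pow(Add(60, t), -1))) = Mul(-4, t, Pow(Add(60, t), -1)))
Add(Function('s')(136), Function('I')(-89)) = Add(Mul(-4, 136, Pow(Add(60, 136), -1)), 0) = Add(Mul(-4, 136, Pow(196, -1)), 0) = Add(Mul(-4, 136, Rational(1, 196)), 0) = Add(Rational(-136, 49), 0) = Rational(-136, 49)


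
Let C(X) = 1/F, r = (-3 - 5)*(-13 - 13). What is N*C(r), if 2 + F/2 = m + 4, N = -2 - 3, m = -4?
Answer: 5/4 ≈ 1.2500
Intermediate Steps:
r = 208 (r = -8*(-26) = 208)
N = -5
F = -4 (F = -4 + 2*(-4 + 4) = -4 + 2*0 = -4 + 0 = -4)
C(X) = -¼ (C(X) = 1/(-4) = -¼)
N*C(r) = -5*(-¼) = 5/4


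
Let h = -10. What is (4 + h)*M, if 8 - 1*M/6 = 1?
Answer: -252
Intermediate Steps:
M = 42 (M = 48 - 6*1 = 48 - 6 = 42)
(4 + h)*M = (4 - 10)*42 = -6*42 = -252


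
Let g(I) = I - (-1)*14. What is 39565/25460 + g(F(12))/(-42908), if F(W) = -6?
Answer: 84872567/54621884 ≈ 1.5538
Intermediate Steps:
g(I) = 14 + I (g(I) = I - 1*(-14) = I + 14 = 14 + I)
39565/25460 + g(F(12))/(-42908) = 39565/25460 + (14 - 6)/(-42908) = 39565*(1/25460) + 8*(-1/42908) = 7913/5092 - 2/10727 = 84872567/54621884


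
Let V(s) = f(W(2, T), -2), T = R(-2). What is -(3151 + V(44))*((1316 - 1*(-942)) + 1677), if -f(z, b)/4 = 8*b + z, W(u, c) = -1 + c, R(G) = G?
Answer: -12698245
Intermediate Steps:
T = -2
f(z, b) = -32*b - 4*z (f(z, b) = -4*(8*b + z) = -4*(z + 8*b) = -32*b - 4*z)
V(s) = 76 (V(s) = -32*(-2) - 4*(-1 - 2) = 64 - 4*(-3) = 64 + 12 = 76)
-(3151 + V(44))*((1316 - 1*(-942)) + 1677) = -(3151 + 76)*((1316 - 1*(-942)) + 1677) = -3227*((1316 + 942) + 1677) = -3227*(2258 + 1677) = -3227*3935 = -1*12698245 = -12698245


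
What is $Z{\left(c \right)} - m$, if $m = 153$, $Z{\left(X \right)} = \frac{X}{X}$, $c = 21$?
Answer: $-152$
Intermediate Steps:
$Z{\left(X \right)} = 1$
$Z{\left(c \right)} - m = 1 - 153 = -152$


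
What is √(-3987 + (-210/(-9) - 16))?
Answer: I*√35817/3 ≈ 63.085*I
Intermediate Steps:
√(-3987 + (-210/(-9) - 16)) = √(-3987 + (-210*(-1)/9 - 16)) = √(-3987 + (-30*(-7/9) - 16)) = √(-3987 + (70/3 - 16)) = √(-3987 + 22/3) = √(-11939/3) = I*√35817/3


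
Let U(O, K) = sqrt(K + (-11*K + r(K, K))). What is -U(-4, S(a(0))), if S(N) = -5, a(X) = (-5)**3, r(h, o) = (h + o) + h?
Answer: -sqrt(35) ≈ -5.9161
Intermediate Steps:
r(h, o) = o + 2*h
a(X) = -125
U(O, K) = sqrt(7)*sqrt(-K) (U(O, K) = sqrt(K + (-11*K + (K + 2*K))) = sqrt(K + (-11*K + 3*K)) = sqrt(K - 8*K) = sqrt(-7*K) = sqrt(7)*sqrt(-K))
-U(-4, S(a(0))) = -sqrt(7)*sqrt(-1*(-5)) = -sqrt(7)*sqrt(5) = -sqrt(35)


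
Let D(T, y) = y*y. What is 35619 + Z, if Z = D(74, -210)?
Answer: 79719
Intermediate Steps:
D(T, y) = y²
Z = 44100 (Z = (-210)² = 44100)
35619 + Z = 35619 + 44100 = 79719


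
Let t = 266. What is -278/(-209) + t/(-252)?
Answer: 1033/3762 ≈ 0.27459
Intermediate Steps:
-278/(-209) + t/(-252) = -278/(-209) + 266/(-252) = -278*(-1/209) + 266*(-1/252) = 278/209 - 19/18 = 1033/3762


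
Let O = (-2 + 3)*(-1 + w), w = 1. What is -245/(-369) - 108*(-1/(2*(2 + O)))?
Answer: 10208/369 ≈ 27.664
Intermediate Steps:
O = 0 (O = (-2 + 3)*(-1 + 1) = 1*0 = 0)
-245/(-369) - 108*(-1/(2*(2 + O))) = -245/(-369) - 108*(-1/(2*(2 + 0))) = -245*(-1/369) - 108/(2*(-2)) = 245/369 - 108/(-4) = 245/369 - 108*(-¼) = 245/369 + 27 = 10208/369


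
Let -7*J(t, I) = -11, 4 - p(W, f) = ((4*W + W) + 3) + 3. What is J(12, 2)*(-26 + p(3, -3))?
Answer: -473/7 ≈ -67.571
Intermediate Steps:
p(W, f) = -2 - 5*W (p(W, f) = 4 - (((4*W + W) + 3) + 3) = 4 - ((5*W + 3) + 3) = 4 - ((3 + 5*W) + 3) = 4 - (6 + 5*W) = 4 + (-6 - 5*W) = -2 - 5*W)
J(t, I) = 11/7 (J(t, I) = -⅐*(-11) = 11/7)
J(12, 2)*(-26 + p(3, -3)) = 11*(-26 + (-2 - 5*3))/7 = 11*(-26 + (-2 - 15))/7 = 11*(-26 - 17)/7 = (11/7)*(-43) = -473/7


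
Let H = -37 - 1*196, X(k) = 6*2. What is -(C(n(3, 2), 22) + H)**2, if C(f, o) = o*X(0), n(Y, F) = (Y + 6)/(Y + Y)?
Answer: -961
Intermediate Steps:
X(k) = 12
n(Y, F) = (6 + Y)/(2*Y) (n(Y, F) = (6 + Y)/((2*Y)) = (6 + Y)*(1/(2*Y)) = (6 + Y)/(2*Y))
C(f, o) = 12*o (C(f, o) = o*12 = 12*o)
H = -233 (H = -37 - 196 = -233)
-(C(n(3, 2), 22) + H)**2 = -(12*22 - 233)**2 = -(264 - 233)**2 = -1*31**2 = -1*961 = -961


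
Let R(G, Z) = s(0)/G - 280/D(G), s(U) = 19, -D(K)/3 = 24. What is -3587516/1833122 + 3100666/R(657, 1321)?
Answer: 103730901323955/131068223 ≈ 7.9143e+5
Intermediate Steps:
D(K) = -72 (D(K) = -3*24 = -72)
R(G, Z) = 35/9 + 19/G (R(G, Z) = 19/G - 280/(-72) = 19/G - 280*(-1/72) = 19/G + 35/9 = 35/9 + 19/G)
-3587516/1833122 + 3100666/R(657, 1321) = -3587516/1833122 + 3100666/(35/9 + 19/657) = -3587516*1/1833122 + 3100666/(35/9 + 19*(1/657)) = -1793758/916561 + 3100666/(35/9 + 19/657) = -1793758/916561 + 3100666/(286/73) = -1793758/916561 + 3100666*(73/286) = -1793758/916561 + 113174309/143 = 103730901323955/131068223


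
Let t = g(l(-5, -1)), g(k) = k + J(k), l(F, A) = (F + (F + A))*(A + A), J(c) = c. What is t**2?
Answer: 1936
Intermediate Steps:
l(F, A) = 2*A*(A + 2*F) (l(F, A) = (F + (A + F))*(2*A) = (A + 2*F)*(2*A) = 2*A*(A + 2*F))
g(k) = 2*k (g(k) = k + k = 2*k)
t = 44 (t = 2*(2*(-1)*(-1 + 2*(-5))) = 2*(2*(-1)*(-1 - 10)) = 2*(2*(-1)*(-11)) = 2*22 = 44)
t**2 = 44**2 = 1936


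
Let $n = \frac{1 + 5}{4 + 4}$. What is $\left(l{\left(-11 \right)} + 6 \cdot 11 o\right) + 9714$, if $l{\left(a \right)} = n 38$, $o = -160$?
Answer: $- \frac{1635}{2} \approx -817.5$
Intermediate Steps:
$n = \frac{3}{4}$ ($n = \frac{6}{8} = 6 \cdot \frac{1}{8} = \frac{3}{4} \approx 0.75$)
$l{\left(a \right)} = \frac{57}{2}$ ($l{\left(a \right)} = \frac{3}{4} \cdot 38 = \frac{57}{2}$)
$\left(l{\left(-11 \right)} + 6 \cdot 11 o\right) + 9714 = \left(\frac{57}{2} + 6 \cdot 11 \left(-160\right)\right) + 9714 = \left(\frac{57}{2} + 66 \left(-160\right)\right) + 9714 = \left(\frac{57}{2} - 10560\right) + 9714 = - \frac{21063}{2} + 9714 = - \frac{1635}{2}$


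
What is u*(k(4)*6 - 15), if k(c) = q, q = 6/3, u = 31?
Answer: -93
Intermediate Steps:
q = 2 (q = 6*(1/3) = 2)
k(c) = 2
u*(k(4)*6 - 15) = 31*(2*6 - 15) = 31*(12 - 15) = 31*(-3) = -93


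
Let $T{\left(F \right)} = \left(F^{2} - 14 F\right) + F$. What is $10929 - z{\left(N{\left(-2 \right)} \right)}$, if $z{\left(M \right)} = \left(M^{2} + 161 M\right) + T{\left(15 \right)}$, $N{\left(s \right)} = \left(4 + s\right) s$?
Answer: $11527$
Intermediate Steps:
$N{\left(s \right)} = s \left(4 + s\right)$
$T{\left(F \right)} = F^{2} - 13 F$
$z{\left(M \right)} = 30 + M^{2} + 161 M$ ($z{\left(M \right)} = \left(M^{2} + 161 M\right) + 15 \left(-13 + 15\right) = \left(M^{2} + 161 M\right) + 15 \cdot 2 = \left(M^{2} + 161 M\right) + 30 = 30 + M^{2} + 161 M$)
$10929 - z{\left(N{\left(-2 \right)} \right)} = 10929 - \left(30 + \left(- 2 \left(4 - 2\right)\right)^{2} + 161 \left(- 2 \left(4 - 2\right)\right)\right) = 10929 - \left(30 + \left(\left(-2\right) 2\right)^{2} + 161 \left(\left(-2\right) 2\right)\right) = 10929 - \left(30 + \left(-4\right)^{2} + 161 \left(-4\right)\right) = 10929 - \left(30 + 16 - 644\right) = 10929 - -598 = 10929 + 598 = 11527$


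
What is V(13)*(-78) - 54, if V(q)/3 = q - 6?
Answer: -1692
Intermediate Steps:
V(q) = -18 + 3*q (V(q) = 3*(q - 6) = 3*(-6 + q) = -18 + 3*q)
V(13)*(-78) - 54 = (-18 + 3*13)*(-78) - 54 = (-18 + 39)*(-78) - 54 = 21*(-78) - 54 = -1638 - 54 = -1692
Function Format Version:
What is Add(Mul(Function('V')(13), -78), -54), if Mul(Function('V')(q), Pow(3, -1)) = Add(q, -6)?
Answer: -1692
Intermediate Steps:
Function('V')(q) = Add(-18, Mul(3, q)) (Function('V')(q) = Mul(3, Add(q, -6)) = Mul(3, Add(-6, q)) = Add(-18, Mul(3, q)))
Add(Mul(Function('V')(13), -78), -54) = Add(Mul(Add(-18, Mul(3, 13)), -78), -54) = Add(Mul(Add(-18, 39), -78), -54) = Add(Mul(21, -78), -54) = Add(-1638, -54) = -1692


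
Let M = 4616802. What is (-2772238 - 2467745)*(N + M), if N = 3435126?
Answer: -42191965837224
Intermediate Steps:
(-2772238 - 2467745)*(N + M) = (-2772238 - 2467745)*(3435126 + 4616802) = -5239983*8051928 = -42191965837224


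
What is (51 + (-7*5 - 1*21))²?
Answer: 25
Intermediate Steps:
(51 + (-7*5 - 1*21))² = (51 + (-35 - 21))² = (51 - 56)² = (-5)² = 25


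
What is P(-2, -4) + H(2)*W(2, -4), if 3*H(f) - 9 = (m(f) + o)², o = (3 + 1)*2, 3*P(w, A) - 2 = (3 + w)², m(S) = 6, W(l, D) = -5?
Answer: -1022/3 ≈ -340.67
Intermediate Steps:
P(w, A) = ⅔ + (3 + w)²/3
o = 8 (o = 4*2 = 8)
H(f) = 205/3 (H(f) = 3 + (6 + 8)²/3 = 3 + (⅓)*14² = 3 + (⅓)*196 = 3 + 196/3 = 205/3)
P(-2, -4) + H(2)*W(2, -4) = (⅔ + (3 - 2)²/3) + (205/3)*(-5) = (⅔ + (⅓)*1²) - 1025/3 = (⅔ + (⅓)*1) - 1025/3 = (⅔ + ⅓) - 1025/3 = 1 - 1025/3 = -1022/3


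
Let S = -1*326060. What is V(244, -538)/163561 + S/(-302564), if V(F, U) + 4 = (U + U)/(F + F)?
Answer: 1626529079393/1509373947322 ≈ 1.0776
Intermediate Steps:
S = -326060
V(F, U) = -4 + U/F (V(F, U) = -4 + (U + U)/(F + F) = -4 + (2*U)/((2*F)) = -4 + (2*U)*(1/(2*F)) = -4 + U/F)
V(244, -538)/163561 + S/(-302564) = (-4 - 538/244)/163561 - 326060/(-302564) = (-4 - 538*1/244)*(1/163561) - 326060*(-1/302564) = (-4 - 269/122)*(1/163561) + 81515/75641 = -757/122*1/163561 + 81515/75641 = -757/19954442 + 81515/75641 = 1626529079393/1509373947322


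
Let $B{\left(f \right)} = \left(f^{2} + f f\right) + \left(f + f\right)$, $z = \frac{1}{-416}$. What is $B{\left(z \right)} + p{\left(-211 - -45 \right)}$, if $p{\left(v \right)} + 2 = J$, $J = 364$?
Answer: $\frac{31322721}{86528} \approx 362.0$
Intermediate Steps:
$p{\left(v \right)} = 362$ ($p{\left(v \right)} = -2 + 364 = 362$)
$z = - \frac{1}{416} \approx -0.0024038$
$B{\left(f \right)} = 2 f + 2 f^{2}$ ($B{\left(f \right)} = \left(f^{2} + f^{2}\right) + 2 f = 2 f^{2} + 2 f = 2 f + 2 f^{2}$)
$B{\left(z \right)} + p{\left(-211 - -45 \right)} = 2 \left(- \frac{1}{416}\right) \left(1 - \frac{1}{416}\right) + 362 = 2 \left(- \frac{1}{416}\right) \frac{415}{416} + 362 = - \frac{415}{86528} + 362 = \frac{31322721}{86528}$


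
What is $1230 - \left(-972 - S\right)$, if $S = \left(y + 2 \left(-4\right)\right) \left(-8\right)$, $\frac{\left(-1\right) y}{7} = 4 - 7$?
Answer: $2098$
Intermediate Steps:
$y = 21$ ($y = - 7 \left(4 - 7\right) = \left(-7\right) \left(-3\right) = 21$)
$S = -104$ ($S = \left(21 + 2 \left(-4\right)\right) \left(-8\right) = \left(21 - 8\right) \left(-8\right) = 13 \left(-8\right) = -104$)
$1230 - \left(-972 - S\right) = 1230 - \left(-972 - -104\right) = 1230 - \left(-972 + 104\right) = 1230 - -868 = 1230 + 868 = 2098$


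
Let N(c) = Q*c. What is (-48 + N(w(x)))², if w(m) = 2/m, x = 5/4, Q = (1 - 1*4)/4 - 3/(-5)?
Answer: 1454436/625 ≈ 2327.1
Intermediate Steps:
Q = -3/20 (Q = (1 - 4)*(¼) - 3*(-⅕) = -3*¼ + ⅗ = -¾ + ⅗ = -3/20 ≈ -0.15000)
x = 5/4 (x = 5*(¼) = 5/4 ≈ 1.2500)
N(c) = -3*c/20
(-48 + N(w(x)))² = (-48 - 3/(10*5/4))² = (-48 - 3*4/(10*5))² = (-48 - 3/20*8/5)² = (-48 - 6/25)² = (-1206/25)² = 1454436/625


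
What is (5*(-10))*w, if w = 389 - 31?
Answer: -17900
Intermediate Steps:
w = 358
(5*(-10))*w = (5*(-10))*358 = -50*358 = -17900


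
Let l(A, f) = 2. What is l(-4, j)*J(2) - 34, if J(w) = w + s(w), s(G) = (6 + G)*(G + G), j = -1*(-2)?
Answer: 34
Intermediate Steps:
j = 2
s(G) = 2*G*(6 + G) (s(G) = (6 + G)*(2*G) = 2*G*(6 + G))
J(w) = w + 2*w*(6 + w)
l(-4, j)*J(2) - 34 = 2*(2*(13 + 2*2)) - 34 = 2*(2*(13 + 4)) - 34 = 2*(2*17) - 34 = 2*34 - 34 = 68 - 34 = 34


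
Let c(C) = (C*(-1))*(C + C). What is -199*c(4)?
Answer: 6368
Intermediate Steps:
c(C) = -2*C**2 (c(C) = (-C)*(2*C) = -2*C**2)
-199*c(4) = -(-398)*4**2 = -(-398)*16 = -199*(-32) = 6368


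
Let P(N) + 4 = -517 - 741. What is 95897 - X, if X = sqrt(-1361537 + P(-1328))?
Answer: 95897 - I*sqrt(1362799) ≈ 95897.0 - 1167.4*I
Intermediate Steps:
P(N) = -1262 (P(N) = -4 + (-517 - 741) = -4 - 1258 = -1262)
X = I*sqrt(1362799) (X = sqrt(-1361537 - 1262) = sqrt(-1362799) = I*sqrt(1362799) ≈ 1167.4*I)
95897 - X = 95897 - I*sqrt(1362799)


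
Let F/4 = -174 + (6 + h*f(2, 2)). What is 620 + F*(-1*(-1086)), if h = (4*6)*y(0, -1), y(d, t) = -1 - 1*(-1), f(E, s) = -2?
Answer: -729172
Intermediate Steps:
y(d, t) = 0 (y(d, t) = -1 + 1 = 0)
h = 0 (h = (4*6)*0 = 24*0 = 0)
F = -672 (F = 4*(-174 + (6 + 0*(-2))) = 4*(-174 + (6 + 0)) = 4*(-174 + 6) = 4*(-168) = -672)
620 + F*(-1*(-1086)) = 620 - (-672)*(-1086) = 620 - 672*1086 = 620 - 729792 = -729172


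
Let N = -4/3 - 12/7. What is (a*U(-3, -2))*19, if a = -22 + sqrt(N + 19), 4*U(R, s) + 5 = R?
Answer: 836 - 38*sqrt(7035)/21 ≈ 684.23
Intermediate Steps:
N = -64/21 (N = -4*1/3 - 12*1/7 = -4/3 - 12/7 = -64/21 ≈ -3.0476)
U(R, s) = -5/4 + R/4
a = -22 + sqrt(7035)/21 (a = -22 + sqrt(-64/21 + 19) = -22 + sqrt(335/21) = -22 + sqrt(7035)/21 ≈ -18.006)
(a*U(-3, -2))*19 = ((-22 + sqrt(7035)/21)*(-5/4 + (1/4)*(-3)))*19 = ((-22 + sqrt(7035)/21)*(-5/4 - 3/4))*19 = ((-22 + sqrt(7035)/21)*(-2))*19 = (44 - 2*sqrt(7035)/21)*19 = 836 - 38*sqrt(7035)/21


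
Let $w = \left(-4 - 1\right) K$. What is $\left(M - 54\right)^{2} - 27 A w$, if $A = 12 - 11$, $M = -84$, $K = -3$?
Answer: $18639$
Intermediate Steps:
$w = 15$ ($w = \left(-4 - 1\right) \left(-3\right) = \left(-5\right) \left(-3\right) = 15$)
$A = 1$
$\left(M - 54\right)^{2} - 27 A w = \left(-84 - 54\right)^{2} - 27 \cdot 1 \cdot 15 = \left(-138\right)^{2} - 27 \cdot 15 = 19044 - 405 = 18639$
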